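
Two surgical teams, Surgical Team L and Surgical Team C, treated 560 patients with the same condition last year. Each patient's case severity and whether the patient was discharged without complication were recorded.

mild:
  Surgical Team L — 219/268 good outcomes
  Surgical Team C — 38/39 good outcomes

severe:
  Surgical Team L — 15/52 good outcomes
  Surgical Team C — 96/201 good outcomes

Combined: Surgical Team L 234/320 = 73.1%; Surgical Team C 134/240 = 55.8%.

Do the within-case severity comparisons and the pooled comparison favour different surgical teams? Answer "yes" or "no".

Within each case severity level (mild 81.7% vs 97.4%; severe 28.8% vs 47.8%), Surgical Team C has the higher rate every time. Pooled: 73.1% vs 55.8% — Surgical Team L has the higher rate overall. The two comparisons disagree.

yes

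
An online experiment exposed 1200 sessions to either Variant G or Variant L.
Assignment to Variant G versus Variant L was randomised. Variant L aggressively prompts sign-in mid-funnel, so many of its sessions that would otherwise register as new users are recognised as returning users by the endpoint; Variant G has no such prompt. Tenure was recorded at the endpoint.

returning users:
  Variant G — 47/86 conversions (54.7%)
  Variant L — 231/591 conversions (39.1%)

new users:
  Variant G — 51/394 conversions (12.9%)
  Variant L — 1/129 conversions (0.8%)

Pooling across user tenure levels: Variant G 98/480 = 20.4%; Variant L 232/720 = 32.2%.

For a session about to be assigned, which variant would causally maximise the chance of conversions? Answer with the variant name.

User tenure is recorded after the variant and is itself shifted by it — it sits on the causal path from variant to outcome. Conditioning on a mediator would strip out part of the effect we want; the pooled comparison gives the total causal effect.
Pooled: Variant G 20.4% vs Variant L 32.2%; Variant L is higher overall.

Variant L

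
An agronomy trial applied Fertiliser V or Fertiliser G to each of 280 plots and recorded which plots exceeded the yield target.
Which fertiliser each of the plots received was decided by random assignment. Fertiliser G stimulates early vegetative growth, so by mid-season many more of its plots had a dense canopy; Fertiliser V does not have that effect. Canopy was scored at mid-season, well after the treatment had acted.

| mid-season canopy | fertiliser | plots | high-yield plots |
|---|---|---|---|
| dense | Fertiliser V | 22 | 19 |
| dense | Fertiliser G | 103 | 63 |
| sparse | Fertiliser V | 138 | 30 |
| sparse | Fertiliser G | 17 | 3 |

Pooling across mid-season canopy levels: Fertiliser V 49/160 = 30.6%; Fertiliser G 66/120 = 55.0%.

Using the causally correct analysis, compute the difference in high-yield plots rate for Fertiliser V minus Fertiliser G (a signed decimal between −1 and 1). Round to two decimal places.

Fertiliser V is higher inside every mid-season canopy stratum but Fertiliser G is higher in aggregate. Whether to stratify depends on how mid-season canopy relates to the fertiliser.
Mid-season canopy is downstream of the fertiliser. One should not condition on a consequence of treatment, so the overall rates are the right comparison.
The causal difference is the pooled difference: 0.306 − 0.550 = -0.244.

-0.24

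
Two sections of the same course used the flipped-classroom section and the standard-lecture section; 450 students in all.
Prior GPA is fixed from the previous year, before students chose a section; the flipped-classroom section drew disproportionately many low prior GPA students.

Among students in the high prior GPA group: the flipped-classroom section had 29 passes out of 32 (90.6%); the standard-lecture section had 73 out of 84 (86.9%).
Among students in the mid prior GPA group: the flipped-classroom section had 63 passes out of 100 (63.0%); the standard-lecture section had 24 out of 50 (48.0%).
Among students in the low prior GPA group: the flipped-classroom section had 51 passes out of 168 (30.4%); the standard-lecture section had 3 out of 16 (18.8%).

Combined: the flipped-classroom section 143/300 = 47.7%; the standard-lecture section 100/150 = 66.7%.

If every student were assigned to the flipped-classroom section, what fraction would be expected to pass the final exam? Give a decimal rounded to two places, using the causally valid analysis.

0.57

Nothing the teaching method does changes prior GPA band; the imbalance is an allocation artefact. With prior GPA band also predicting the outcome, the pooled figure is confounded, and the within-stratum comparison is the causal one.
Standardising the flipped-classroom section to the population prior GPA band mix: 0.258·29/32 + 0.333·63/100 + 0.409·51/168 = 0.568.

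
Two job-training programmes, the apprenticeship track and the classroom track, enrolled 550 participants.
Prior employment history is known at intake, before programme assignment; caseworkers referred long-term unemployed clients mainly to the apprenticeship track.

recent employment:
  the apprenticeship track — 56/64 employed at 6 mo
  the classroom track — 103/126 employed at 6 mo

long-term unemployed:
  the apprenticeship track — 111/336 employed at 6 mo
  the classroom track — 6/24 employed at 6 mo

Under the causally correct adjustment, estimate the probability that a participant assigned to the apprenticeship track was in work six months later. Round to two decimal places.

0.52

The stratified and pooled comparisons disagree (the apprenticeship track wins within each prior employment history; the classroom track wins overall), so the answer turns on the causal role of prior employment history.
Here prior employment history is a common cause — it drives both which programme a case falls under and the outcome. The crude comparison mixes populations; the stratum-specific rates are the causally relevant ones.
Standardising the apprenticeship track to the population prior employment history mix: 0.345·56/64 + 0.655·111/336 = 0.519.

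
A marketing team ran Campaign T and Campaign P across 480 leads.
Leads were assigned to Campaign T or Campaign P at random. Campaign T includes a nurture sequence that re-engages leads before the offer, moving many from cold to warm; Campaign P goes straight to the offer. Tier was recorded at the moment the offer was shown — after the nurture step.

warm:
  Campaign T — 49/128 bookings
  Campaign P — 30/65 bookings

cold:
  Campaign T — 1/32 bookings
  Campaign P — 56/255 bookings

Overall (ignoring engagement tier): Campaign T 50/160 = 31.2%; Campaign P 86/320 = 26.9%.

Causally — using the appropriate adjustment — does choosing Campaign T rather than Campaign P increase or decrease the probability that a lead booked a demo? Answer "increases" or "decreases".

increases

Engagement tier here is a post-treatment variable shaped by the campaign; conditioning on it would introduce bias rather than remove it. The overall comparison is the causal one.
Pooled: Campaign T 31.2% vs Campaign P 26.9%; Campaign T is higher overall.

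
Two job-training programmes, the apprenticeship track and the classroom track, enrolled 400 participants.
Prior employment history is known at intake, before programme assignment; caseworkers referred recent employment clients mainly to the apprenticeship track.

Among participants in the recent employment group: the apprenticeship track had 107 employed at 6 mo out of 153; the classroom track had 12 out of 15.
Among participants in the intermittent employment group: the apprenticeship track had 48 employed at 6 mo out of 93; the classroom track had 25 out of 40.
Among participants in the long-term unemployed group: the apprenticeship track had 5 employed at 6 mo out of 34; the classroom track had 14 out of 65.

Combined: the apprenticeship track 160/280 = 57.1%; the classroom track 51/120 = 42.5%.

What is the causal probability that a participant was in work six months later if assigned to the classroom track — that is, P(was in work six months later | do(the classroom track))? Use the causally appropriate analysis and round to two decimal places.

0.60

Prior employment history differs across programmes for reasons unrelated to any effect of the programme itself, and it separately predicts the outcome — a classic confounder. We must compare within prior employment history levels.
Standardising the classroom track to the population prior employment history mix: 0.420·12/15 + 0.333·25/40 + 0.247·14/65 = 0.597.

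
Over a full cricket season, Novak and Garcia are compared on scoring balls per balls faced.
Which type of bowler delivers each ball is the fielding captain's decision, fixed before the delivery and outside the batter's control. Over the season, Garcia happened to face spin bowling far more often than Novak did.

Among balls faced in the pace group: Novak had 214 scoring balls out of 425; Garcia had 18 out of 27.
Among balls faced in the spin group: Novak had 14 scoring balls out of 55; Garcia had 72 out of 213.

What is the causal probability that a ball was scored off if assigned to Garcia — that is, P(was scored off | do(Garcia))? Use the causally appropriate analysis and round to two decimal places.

Within every bowling type level Garcia has the higher rate, yet pooled Novak does — Simpson's reversal.
Nothing the player does changes bowling type; the imbalance is an allocation artefact. With bowling type also predicting the outcome, the pooled figure is confounded, and the within-stratum comparison is the causal one.
Standardising Garcia to the population bowling type mix: 0.628·18/27 + 0.372·72/213 = 0.544.

0.54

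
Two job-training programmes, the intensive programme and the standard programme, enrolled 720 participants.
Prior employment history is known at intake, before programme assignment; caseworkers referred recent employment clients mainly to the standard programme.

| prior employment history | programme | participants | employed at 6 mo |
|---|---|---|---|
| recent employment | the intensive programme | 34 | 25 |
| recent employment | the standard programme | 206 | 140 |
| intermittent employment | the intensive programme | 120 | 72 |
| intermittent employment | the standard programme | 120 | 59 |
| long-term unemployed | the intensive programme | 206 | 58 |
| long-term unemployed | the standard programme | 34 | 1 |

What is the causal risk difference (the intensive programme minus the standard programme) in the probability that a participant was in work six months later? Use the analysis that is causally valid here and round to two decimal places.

Since prior employment history is a pre-existing factor (not a product of the programme) and it affects the outcome on its own, it is a confounder. The stratified rates, not the pooled rate, identify the causal effect.
Adjusting over the population distribution of prior employment history: 0.333·(0.735−0.680) + 0.333·(0.600−0.492) + 0.333·(0.282−0.029) = +0.139.

+0.14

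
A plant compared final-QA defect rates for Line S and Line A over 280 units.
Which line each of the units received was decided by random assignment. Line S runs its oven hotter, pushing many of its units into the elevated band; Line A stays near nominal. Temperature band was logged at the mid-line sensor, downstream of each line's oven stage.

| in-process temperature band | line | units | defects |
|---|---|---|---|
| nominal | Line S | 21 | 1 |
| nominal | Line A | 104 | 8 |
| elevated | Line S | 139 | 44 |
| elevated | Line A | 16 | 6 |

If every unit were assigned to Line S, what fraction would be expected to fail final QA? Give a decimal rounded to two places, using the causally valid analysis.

The stratified and pooled comparisons disagree (Line S wins within each in-process temperature band; Line A wins overall), so the answer turns on the causal role of in-process temperature band.
Because the line influences in-process temperature band, in-process temperature band is a post-treatment mediator, not a confounder. Stratifying on it would bias the estimate; the causal effect is the crude pooled difference.
So P(outcome | do(Line S)) is just the pooled rate for Line S: 45/160 = 0.281.

0.28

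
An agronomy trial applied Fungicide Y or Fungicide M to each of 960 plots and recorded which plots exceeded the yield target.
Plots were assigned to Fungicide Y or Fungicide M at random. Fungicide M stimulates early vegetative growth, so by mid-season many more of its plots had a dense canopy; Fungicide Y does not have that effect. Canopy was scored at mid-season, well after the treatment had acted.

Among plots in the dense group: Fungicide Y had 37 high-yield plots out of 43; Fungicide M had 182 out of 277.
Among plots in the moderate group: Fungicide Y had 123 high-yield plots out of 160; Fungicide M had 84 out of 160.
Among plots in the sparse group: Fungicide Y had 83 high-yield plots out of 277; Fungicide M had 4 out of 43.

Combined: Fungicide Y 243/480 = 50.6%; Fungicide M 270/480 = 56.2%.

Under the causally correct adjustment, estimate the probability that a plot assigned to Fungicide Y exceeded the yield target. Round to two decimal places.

Because the fungicide influences mid-season canopy, mid-season canopy is a post-treatment mediator, not a confounder. Stratifying on it would bias the estimate; the causal effect is the crude pooled difference.
So P(outcome | do(Fungicide Y)) is just the pooled rate for Fungicide Y: 243/480 = 0.506.

0.51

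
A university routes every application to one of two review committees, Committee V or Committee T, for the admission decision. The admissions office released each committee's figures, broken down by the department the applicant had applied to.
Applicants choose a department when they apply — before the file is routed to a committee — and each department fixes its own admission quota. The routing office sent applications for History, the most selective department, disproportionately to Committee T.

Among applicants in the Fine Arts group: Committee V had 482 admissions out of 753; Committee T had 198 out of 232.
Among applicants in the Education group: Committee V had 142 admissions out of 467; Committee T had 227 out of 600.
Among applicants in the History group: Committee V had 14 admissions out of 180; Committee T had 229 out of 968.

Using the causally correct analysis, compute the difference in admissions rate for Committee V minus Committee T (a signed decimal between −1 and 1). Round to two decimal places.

Nothing the review committee does changes department; the imbalance is an allocation artefact. With department also predicting the outcome, the pooled figure is confounded, and the within-stratum comparison is the causal one.
Adjusting over the population distribution of department: 0.308·(0.640−0.853) + 0.333·(0.304−0.378) + 0.359·(0.078−0.237) = -0.147.

-0.15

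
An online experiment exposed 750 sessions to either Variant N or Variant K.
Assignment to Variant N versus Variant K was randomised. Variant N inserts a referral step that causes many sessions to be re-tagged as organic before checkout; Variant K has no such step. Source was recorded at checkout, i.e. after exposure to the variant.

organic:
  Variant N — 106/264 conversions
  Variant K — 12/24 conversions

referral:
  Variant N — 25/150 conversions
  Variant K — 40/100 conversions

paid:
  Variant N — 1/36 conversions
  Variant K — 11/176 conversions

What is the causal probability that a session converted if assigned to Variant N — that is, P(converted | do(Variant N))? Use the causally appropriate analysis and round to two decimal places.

0.29

Variant K is higher inside every traffic source stratum but Variant N is higher in aggregate. Whether to stratify depends on how traffic source relates to the variant.
The distribution of traffic source is itself part of what the variant does — it is an intermediate outcome. Holding it fixed would remove that part of the effect; the total effect is the pooled difference.
So P(outcome | do(Variant N)) is just the pooled rate for Variant N: 132/450 = 0.293.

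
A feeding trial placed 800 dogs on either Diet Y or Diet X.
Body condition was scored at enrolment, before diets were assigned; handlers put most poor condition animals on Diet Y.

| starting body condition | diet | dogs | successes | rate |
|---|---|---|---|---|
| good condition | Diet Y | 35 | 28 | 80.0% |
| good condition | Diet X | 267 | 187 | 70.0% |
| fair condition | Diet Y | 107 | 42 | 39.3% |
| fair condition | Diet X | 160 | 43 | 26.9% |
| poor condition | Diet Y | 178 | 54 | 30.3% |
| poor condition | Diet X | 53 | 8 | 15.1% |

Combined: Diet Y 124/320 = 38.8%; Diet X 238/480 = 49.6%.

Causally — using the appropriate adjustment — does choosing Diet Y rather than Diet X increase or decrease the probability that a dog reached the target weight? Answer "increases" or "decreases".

Nothing the diet does changes starting body condition; the imbalance is an allocation artefact. With starting body condition also predicting the outcome, the pooled figure is confounded, and the within-stratum comparison is the causal one.
Within each level — good condition: 80.0% vs 70.0%; fair condition: 39.3% vs 26.9%; poor condition: 30.3% vs 15.1% — Diet Y is higher every time.

increases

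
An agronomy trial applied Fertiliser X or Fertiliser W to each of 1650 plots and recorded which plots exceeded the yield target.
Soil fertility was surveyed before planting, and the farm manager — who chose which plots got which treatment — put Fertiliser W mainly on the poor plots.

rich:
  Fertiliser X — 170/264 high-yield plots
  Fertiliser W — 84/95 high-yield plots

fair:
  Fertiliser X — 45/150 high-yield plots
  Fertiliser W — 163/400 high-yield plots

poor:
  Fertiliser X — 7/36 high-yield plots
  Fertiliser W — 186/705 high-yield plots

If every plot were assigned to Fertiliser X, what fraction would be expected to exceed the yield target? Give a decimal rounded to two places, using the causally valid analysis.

Fertiliser W is higher inside every soil fertility stratum but Fertiliser X is higher in aggregate. Whether to stratify depends on how soil fertility relates to the fertiliser.
Soil fertility differs across fertilisers for reasons unrelated to any effect of the fertiliser itself, and it separately predicts the outcome — a classic confounder. We must compare within soil fertility levels.
Standardising Fertiliser X to the population soil fertility mix: 0.218·170/264 + 0.333·45/150 + 0.449·7/36 = 0.327.

0.33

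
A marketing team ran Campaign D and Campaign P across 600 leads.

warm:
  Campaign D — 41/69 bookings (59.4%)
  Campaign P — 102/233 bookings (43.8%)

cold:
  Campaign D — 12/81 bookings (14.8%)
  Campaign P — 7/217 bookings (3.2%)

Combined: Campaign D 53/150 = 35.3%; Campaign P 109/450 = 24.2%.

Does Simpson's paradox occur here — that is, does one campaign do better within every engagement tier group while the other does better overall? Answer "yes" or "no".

Within each engagement tier level (warm 59.4% vs 43.8%; cold 14.8% vs 3.2%), Campaign D has the higher rate every time. Pooled: 35.3% vs 24.2% — Campaign D has the higher rate overall. They agree.

no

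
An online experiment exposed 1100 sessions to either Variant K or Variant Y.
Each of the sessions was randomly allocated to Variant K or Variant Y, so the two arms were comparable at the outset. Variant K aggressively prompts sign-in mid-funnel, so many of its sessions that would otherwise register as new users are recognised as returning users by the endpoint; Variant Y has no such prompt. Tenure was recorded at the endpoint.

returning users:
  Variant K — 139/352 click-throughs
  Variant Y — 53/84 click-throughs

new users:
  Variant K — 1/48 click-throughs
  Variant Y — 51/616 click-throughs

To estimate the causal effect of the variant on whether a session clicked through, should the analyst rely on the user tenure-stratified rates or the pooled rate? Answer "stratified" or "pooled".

pooled

The stratified and pooled comparisons disagree (Variant Y wins within each user tenure; Variant K wins overall), so the answer turns on the causal role of user tenure.
User tenure is recorded after the variant and is itself shifted by it — it sits on the causal path from variant to outcome. Conditioning on a mediator would strip out part of the effect we want; the pooled comparison gives the total causal effect.
Pooled: Variant K 35.0% vs Variant Y 14.9%; Variant K is higher overall.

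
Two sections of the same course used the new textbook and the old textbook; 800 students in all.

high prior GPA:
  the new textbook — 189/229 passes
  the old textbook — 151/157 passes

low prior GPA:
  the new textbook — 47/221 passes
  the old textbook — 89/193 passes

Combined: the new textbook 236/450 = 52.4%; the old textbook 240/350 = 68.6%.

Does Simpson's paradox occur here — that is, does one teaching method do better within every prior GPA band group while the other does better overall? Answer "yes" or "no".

no

Within each prior GPA band level (high prior GPA 82.5% vs 96.2%; low prior GPA 21.3% vs 46.1%), the old textbook has the higher rate every time. Pooled: 52.4% vs 68.6% — the old textbook has the higher rate overall. They agree.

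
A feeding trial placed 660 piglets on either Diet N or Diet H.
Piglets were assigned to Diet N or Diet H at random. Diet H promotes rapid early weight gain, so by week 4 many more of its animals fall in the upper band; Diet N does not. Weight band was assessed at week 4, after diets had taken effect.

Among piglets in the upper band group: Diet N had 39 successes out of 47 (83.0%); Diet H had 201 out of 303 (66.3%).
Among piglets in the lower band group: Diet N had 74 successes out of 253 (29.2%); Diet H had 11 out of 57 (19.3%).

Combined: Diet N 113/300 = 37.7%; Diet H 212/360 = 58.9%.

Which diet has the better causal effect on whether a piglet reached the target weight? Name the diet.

Diet H

Because the diet influences week-4 weight band, week-4 weight band is a post-treatment mediator, not a confounder. Stratifying on it would bias the estimate; the causal effect is the crude pooled difference.
Pooled: Diet N 37.7% vs Diet H 58.9%; Diet H is higher overall.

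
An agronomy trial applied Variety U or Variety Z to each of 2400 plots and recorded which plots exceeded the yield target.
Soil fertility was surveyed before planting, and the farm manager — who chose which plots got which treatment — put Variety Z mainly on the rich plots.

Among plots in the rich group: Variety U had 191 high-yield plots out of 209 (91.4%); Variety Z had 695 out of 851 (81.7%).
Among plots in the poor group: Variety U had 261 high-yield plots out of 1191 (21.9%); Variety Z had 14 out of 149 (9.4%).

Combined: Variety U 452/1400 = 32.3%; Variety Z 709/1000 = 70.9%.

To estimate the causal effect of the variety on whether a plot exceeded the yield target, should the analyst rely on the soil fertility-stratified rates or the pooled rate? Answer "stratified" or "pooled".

stratified

Variety U is higher inside every soil fertility stratum but Variety Z is higher in aggregate. Whether to stratify depends on how soil fertility relates to the variety.
Nothing the variety does changes soil fertility; the imbalance is an allocation artefact. With soil fertility also predicting the outcome, the pooled figure is confounded, and the within-stratum comparison is the causal one.
Within each level — rich: 91.4% vs 81.7%; poor: 21.9% vs 9.4% — Variety U is higher every time.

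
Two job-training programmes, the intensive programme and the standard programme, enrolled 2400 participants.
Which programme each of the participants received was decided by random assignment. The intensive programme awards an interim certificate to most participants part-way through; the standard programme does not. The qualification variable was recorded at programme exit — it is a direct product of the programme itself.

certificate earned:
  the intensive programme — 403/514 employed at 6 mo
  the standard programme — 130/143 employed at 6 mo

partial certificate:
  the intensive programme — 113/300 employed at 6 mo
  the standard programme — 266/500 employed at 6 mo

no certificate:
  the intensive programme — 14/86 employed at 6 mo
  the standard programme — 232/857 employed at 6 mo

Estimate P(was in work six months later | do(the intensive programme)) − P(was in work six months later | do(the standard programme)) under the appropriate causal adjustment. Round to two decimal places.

Within every qualification attained during the programme level the standard programme has the higher rate, yet pooled the intensive programme does — Simpson's reversal.
Qualification attained during the programme here is a post-treatment variable shaped by the programme; conditioning on it would introduce bias rather than remove it. The overall comparison is the causal one.
The causal difference is the pooled difference: 0.589 − 0.419 = +0.170.

+0.17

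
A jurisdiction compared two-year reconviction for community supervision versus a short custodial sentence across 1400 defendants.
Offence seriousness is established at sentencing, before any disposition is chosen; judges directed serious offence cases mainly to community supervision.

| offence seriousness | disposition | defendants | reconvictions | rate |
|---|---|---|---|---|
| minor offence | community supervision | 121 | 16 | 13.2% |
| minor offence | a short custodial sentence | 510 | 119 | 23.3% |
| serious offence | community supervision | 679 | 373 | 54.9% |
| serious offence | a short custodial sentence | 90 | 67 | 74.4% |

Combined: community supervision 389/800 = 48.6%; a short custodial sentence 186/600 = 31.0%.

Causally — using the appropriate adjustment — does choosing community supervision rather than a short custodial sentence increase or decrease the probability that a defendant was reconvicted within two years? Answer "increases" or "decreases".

decreases

Here offence seriousness is a common cause — it drives both which disposition a case falls under and the outcome. The crude comparison mixes populations; the stratum-specific rates are the causally relevant ones.
Within each level — minor offence: 13.2% vs 23.3%; serious offence: 54.9% vs 74.4% — community supervision is lower every time.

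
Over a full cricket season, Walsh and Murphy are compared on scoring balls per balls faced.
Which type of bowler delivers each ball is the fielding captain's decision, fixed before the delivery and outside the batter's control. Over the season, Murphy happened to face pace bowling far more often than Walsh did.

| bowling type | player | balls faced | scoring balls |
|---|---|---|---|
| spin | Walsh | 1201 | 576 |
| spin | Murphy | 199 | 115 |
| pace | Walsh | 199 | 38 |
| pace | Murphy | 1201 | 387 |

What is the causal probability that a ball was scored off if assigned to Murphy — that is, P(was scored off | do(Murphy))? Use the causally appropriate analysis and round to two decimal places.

0.45

The bowling type-specific comparison favours Murphy throughout, but the pooled figures favour Walsh. The question is whether to condition on bowling type.
Bowling type is set before the player has any effect — it is not caused by the player — and it independently drives the outcome. That makes it a confounder, so the causal comparison is within bowling type levels.
Standardising Murphy to the population bowling type mix: 0.500·115/199 + 0.500·387/1201 = 0.450.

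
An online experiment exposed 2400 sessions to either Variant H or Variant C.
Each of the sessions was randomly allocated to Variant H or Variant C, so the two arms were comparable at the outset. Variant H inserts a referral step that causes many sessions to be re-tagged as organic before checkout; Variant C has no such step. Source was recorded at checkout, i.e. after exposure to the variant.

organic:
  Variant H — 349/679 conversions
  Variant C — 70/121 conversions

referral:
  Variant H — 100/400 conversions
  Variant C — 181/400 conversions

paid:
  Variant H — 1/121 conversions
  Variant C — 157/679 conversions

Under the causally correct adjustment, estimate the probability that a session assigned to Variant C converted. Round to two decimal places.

The distribution of traffic source is itself part of what the variant does — it is an intermediate outcome. Holding it fixed would remove that part of the effect; the total effect is the pooled difference.
So P(outcome | do(Variant C)) is just the pooled rate for Variant C: 408/1200 = 0.340.

0.34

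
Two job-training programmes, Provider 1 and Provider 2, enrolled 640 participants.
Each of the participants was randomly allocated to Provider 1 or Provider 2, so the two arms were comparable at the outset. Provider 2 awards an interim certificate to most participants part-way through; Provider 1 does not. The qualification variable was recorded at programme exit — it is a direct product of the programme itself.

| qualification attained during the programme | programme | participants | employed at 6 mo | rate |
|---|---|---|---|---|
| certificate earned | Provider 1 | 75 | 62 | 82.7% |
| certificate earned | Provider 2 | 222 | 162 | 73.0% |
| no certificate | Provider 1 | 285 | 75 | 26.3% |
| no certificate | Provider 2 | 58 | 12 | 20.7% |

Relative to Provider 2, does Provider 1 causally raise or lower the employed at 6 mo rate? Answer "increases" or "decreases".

Within every qualification attained during the programme level Provider 1 has the higher rate, yet pooled Provider 2 does — Simpson's reversal.
Qualification attained during the programme is downstream of the programme. One should not condition on a consequence of treatment, so the overall rates are the right comparison.
Pooled: Provider 1 38.1% vs Provider 2 62.1%; Provider 2 is higher overall.

decreases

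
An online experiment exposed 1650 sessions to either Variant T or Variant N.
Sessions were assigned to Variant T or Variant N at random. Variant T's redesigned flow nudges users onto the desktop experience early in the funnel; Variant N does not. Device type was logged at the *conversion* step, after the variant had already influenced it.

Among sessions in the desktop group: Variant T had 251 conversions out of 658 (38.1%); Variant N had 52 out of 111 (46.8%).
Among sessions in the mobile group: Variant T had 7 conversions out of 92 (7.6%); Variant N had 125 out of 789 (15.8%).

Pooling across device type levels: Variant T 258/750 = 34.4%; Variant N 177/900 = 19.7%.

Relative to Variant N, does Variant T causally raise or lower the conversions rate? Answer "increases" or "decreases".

increases

Stratifying would compare variants among sessions the variants themselves sorted into device type groups — a form of selection on an intermediate. The unconditioned pooled rates give the total causal effect.
Pooled: Variant T 34.4% vs Variant N 19.7%; Variant T is higher overall.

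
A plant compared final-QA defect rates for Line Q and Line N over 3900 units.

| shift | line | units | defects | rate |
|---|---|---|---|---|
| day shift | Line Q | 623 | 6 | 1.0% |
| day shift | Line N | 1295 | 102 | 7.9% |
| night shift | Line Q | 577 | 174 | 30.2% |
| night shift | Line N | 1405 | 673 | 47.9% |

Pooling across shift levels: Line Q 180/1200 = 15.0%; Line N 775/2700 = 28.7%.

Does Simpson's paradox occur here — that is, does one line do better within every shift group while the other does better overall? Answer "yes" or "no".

Within each shift level (day shift 1.0% vs 7.9%; night shift 30.2% vs 47.9%), Line Q has the lower rate every time. Pooled: 15.0% vs 28.7% — Line Q has the lower rate overall. They agree.

no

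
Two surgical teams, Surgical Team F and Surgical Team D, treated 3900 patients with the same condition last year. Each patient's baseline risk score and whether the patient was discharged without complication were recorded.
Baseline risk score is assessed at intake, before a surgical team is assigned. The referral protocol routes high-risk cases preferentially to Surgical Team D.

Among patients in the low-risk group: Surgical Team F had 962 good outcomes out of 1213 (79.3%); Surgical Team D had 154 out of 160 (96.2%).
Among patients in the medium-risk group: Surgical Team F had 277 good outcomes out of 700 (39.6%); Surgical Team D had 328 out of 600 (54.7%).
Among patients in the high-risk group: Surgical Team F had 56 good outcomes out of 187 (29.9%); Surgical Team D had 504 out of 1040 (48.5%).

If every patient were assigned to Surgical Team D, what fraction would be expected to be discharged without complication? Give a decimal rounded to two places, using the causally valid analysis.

The imbalance in baseline risk score arose from how patients were allocated, not from anything the surgical team did; and baseline risk score independently affects the outcome. The pooled gap is confounded — condition on baseline risk score.
Standardising Surgical Team D to the population baseline risk score mix: 0.352·154/160 + 0.333·328/600 + 0.315·504/1040 = 0.674.

0.67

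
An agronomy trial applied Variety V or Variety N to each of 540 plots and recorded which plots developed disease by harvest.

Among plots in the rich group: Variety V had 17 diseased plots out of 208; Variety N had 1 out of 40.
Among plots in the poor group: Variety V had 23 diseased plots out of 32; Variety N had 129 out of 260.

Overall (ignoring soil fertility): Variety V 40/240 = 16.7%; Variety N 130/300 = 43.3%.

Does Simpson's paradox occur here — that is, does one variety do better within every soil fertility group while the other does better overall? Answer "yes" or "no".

yes

Within each soil fertility level (rich 8.2% vs 2.5%; poor 71.9% vs 49.6%), Variety N has the lower rate every time. Pooled: 16.7% vs 43.3% — Variety V has the lower rate overall. The two comparisons disagree.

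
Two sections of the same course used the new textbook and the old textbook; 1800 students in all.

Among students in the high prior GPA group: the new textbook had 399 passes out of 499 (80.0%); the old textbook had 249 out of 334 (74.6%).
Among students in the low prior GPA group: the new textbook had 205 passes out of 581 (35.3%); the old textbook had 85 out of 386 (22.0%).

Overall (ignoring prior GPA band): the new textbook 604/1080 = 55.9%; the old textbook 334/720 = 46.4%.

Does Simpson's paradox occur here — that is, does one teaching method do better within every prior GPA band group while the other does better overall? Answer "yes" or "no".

Within each prior GPA band level (high prior GPA 80.0% vs 74.6%; low prior GPA 35.3% vs 22.0%), the new textbook has the higher rate every time. Pooled: 55.9% vs 46.4% — the new textbook has the higher rate overall. They agree.

no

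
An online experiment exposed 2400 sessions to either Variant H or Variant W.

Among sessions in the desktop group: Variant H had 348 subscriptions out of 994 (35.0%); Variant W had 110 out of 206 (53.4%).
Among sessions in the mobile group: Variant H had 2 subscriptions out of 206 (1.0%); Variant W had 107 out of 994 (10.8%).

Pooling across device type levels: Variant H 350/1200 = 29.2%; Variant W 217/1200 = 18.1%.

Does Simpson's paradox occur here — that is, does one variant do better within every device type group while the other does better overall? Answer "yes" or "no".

yes

Within each device type level (desktop 35.0% vs 53.4%; mobile 1.0% vs 10.8%), Variant W has the higher rate every time. Pooled: 29.2% vs 18.1% — Variant H has the higher rate overall. The two comparisons disagree.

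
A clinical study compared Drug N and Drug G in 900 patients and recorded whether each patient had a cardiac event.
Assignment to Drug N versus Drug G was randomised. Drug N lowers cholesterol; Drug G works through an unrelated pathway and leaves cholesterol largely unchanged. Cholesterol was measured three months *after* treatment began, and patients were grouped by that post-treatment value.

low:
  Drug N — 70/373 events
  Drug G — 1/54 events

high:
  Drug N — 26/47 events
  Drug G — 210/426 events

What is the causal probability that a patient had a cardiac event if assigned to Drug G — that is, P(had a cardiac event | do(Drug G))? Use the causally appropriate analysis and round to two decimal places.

Cholesterol is downstream of the drug. One should not condition on a consequence of treatment, so the overall rates are the right comparison.
So P(outcome | do(Drug G)) is just the pooled rate for Drug G: 211/480 = 0.440.

0.44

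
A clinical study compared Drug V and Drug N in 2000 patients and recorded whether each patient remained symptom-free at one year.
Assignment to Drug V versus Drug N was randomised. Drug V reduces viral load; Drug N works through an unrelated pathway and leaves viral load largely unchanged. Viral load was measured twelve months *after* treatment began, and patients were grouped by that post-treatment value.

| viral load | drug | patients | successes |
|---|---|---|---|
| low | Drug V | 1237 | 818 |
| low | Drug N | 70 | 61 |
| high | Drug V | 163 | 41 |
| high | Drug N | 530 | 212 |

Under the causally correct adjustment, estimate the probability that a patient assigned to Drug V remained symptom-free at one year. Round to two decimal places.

The stratified and pooled comparisons disagree (Drug N wins within each viral load; Drug V wins overall), so the answer turns on the causal role of viral load.
Viral load here is a post-treatment variable shaped by the drug; conditioning on it would introduce bias rather than remove it. The overall comparison is the causal one.
So P(outcome | do(Drug V)) is just the pooled rate for Drug V: 859/1400 = 0.614.

0.61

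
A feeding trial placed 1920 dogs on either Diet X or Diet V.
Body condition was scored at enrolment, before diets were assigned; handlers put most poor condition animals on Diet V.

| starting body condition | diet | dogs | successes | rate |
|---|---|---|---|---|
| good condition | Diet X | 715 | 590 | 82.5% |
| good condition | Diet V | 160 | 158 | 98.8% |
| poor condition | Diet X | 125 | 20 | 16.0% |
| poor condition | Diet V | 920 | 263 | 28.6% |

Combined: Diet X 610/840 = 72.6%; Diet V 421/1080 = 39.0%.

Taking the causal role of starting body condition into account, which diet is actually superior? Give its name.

Diet V

The imbalance in starting body condition arose from how dogs were allocated, not from anything the diet did; and starting body condition independently affects the outcome. The pooled gap is confounded — condition on starting body condition.
Within each level — good condition: 82.5% vs 98.8%; poor condition: 16.0% vs 28.6% — Diet V is higher every time.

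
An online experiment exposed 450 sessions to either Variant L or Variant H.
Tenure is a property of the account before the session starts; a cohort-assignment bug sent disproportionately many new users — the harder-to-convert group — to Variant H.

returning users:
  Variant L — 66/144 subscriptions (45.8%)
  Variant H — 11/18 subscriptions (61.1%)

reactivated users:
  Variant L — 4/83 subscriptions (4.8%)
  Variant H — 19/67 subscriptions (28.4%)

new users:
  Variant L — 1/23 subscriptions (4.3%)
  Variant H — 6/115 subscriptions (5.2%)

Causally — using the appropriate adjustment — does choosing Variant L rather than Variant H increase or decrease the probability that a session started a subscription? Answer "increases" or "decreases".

decreases

Since user tenure is a pre-existing factor (not a product of the variant) and it affects the outcome on its own, it is a confounder. The stratified rates, not the pooled rate, identify the causal effect.
Within each level — returning users: 45.8% vs 61.1%; reactivated users: 4.8% vs 28.4%; new users: 4.3% vs 5.2% — Variant H is higher every time.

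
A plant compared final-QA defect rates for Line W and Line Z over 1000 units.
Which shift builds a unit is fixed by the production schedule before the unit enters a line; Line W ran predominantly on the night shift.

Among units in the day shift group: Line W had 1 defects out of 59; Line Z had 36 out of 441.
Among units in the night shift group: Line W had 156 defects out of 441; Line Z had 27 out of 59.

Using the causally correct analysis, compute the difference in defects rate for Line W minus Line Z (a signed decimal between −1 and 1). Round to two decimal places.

The stratified and pooled comparisons disagree (Line W wins within each shift; Line Z wins overall), so the answer turns on the causal role of shift.
Shift is set before the line has any effect — it is not caused by the line — and it independently drives the outcome. That makes it a confounder, so the causal comparison is within shift levels.
Adjusting over the population distribution of shift: 0.500·(0.017−0.082) + 0.500·(0.354−0.458) = -0.084.

-0.08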